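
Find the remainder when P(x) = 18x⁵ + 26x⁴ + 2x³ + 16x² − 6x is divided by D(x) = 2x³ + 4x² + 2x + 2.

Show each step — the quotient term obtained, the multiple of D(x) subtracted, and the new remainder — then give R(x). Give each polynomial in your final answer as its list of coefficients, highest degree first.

R = [-4]

Step 1: lead(18x⁵ + 26x⁴ + 2x³ + 16x² − 6x) ÷ lead(D) = 18x⁵ ÷ 2x³ = 9x². Subtract (9x²)·D = 18x⁵ + 36x⁴ + 18x³ + 18x². Remainder: −10x⁴ − 16x³ − 2x² − 6x.
Step 2: lead(−10x⁴ − 16x³ − 2x² − 6x) ÷ lead(D) = −10x⁴ ÷ 2x³ = −5x. Subtract (−5x)·D = −10x⁴ − 20x³ − 10x² − 10x. Remainder: 4x³ + 8x² + 4x.
Step 3: lead(4x³ + 8x² + 4x) ÷ lead(D) = 4x³ ÷ 2x³ = 2. Subtract (2)·D = 4x³ + 8x² + 4x + 4. Remainder: −4.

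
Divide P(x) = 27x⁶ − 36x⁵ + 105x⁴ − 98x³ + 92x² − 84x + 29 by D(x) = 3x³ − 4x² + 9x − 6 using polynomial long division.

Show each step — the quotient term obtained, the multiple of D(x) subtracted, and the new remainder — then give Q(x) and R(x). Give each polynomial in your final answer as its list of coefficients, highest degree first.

Q = [9, 0, 8, -4]; R = [4, 0, 5]

Step 1: lead(27x⁶ − 36x⁵ + 105x⁴ − 98x³ + 92x² − 84x + 29) ÷ lead(D) = 27x⁶ ÷ 3x³ = 9x³. Subtract (9x³)·D = 27x⁶ − 36x⁵ + 81x⁴ − 54x³. Remainder: 24x⁴ − 44x³ + 92x² − 84x + 29.
Step 2: lead(24x⁴ − 44x³ + 92x² − 84x + 29) ÷ lead(D) = 24x⁴ ÷ 3x³ = 8x. Subtract (8x)·D = 24x⁴ − 32x³ + 72x² − 48x. Remainder: −12x³ + 20x² − 36x + 29.
Step 3: lead(−12x³ + 20x² − 36x + 29) ÷ lead(D) = −12x³ ÷ 3x³ = −4. Subtract (−4)·D = −12x³ + 16x² − 36x + 24. Remainder: 4x² + 5.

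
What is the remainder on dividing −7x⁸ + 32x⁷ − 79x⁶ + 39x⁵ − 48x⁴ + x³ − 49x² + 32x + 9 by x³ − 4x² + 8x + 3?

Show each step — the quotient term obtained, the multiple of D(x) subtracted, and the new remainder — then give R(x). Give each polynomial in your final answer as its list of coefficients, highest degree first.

Step 1: lead(−7x⁸ + 32x⁷ − 79x⁶ + 39x⁵ − 48x⁴ + x³ − 49x² + 32x + 9) ÷ lead(D) = −7x⁸ ÷ x³ = −7x⁵. Subtract (−7x⁵)·D = −7x⁸ + 28x⁷ − 56x⁶ − 21x⁵. Remainder: 4x⁷ − 23x⁶ + 60x⁵ − 48x⁴ + x³ − 49x² + 32x + 9.
Step 2: lead(4x⁷ − 23x⁶ + 60x⁵ − 48x⁴ + x³ − 49x² + 32x + 9) ÷ lead(D) = 4x⁷ ÷ x³ = 4x⁴. Subtract (4x⁴)·D = 4x⁷ − 16x⁶ + 32x⁵ + 12x⁴. Remainder: −7x⁶ + 28x⁵ − 60x⁴ + x³ − 49x² + 32x + 9.
Step 3: lead(−7x⁶ + 28x⁵ − 60x⁴ + x³ − 49x² + 32x + 9) ÷ lead(D) = −7x⁶ ÷ x³ = −7x³. Subtract (−7x³)·D = −7x⁶ + 28x⁵ − 56x⁴ − 21x³. Remainder: −4x⁴ + 22x³ − 49x² + 32x + 9.
Step 4: lead(−4x⁴ + 22x³ − 49x² + 32x + 9) ÷ lead(D) = −4x⁴ ÷ x³ = −4x. Subtract (−4x)·D = −4x⁴ + 16x³ − 32x² − 12x. Remainder: 6x³ − 17x² + 44x + 9.
Step 5: lead(6x³ − 17x² + 44x + 9) ÷ lead(D) = 6x³ ÷ x³ = 6. Subtract (6)·D = 6x³ − 24x² + 48x + 18. Remainder: 7x² − 4x − 9.

R = [7, -4, -9]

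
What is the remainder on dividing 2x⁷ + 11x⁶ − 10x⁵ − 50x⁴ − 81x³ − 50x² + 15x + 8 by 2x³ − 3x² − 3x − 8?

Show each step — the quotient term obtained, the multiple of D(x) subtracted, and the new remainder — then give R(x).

Step 1: lead(2x⁷ + 11x⁶ − 10x⁵ − 50x⁴ − 81x³ − 50x² + 15x + 8) ÷ lead(D) = 2x⁷ ÷ 2x³ = x⁴. Subtract (x⁴)·D = 2x⁷ − 3x⁶ − 3x⁵ − 8x⁴. Remainder: 14x⁶ − 7x⁵ − 42x⁴ − 81x³ − 50x² + 15x + 8.
Step 2: lead(14x⁶ − 7x⁵ − 42x⁴ − 81x³ − 50x² + 15x + 8) ÷ lead(D) = 14x⁶ ÷ 2x³ = 7x³. Subtract (7x³)·D = 14x⁶ − 21x⁵ − 21x⁴ − 56x³. Remainder: 14x⁵ − 21x⁴ − 25x³ − 50x² + 15x + 8.
Step 3: lead(14x⁵ − 21x⁴ − 25x³ − 50x² + 15x + 8) ÷ lead(D) = 14x⁵ ÷ 2x³ = 7x². Subtract (7x²)·D = 14x⁵ − 21x⁴ − 21x³ − 56x². Remainder: −4x³ + 6x² + 15x + 8.
Step 4: lead(−4x³ + 6x² + 15x + 8) ÷ lead(D) = −4x³ ÷ 2x³ = −2. Subtract (−2)·D = −4x³ + 6x² + 6x + 16. Remainder: 9x − 8.

R(x) = 9x − 8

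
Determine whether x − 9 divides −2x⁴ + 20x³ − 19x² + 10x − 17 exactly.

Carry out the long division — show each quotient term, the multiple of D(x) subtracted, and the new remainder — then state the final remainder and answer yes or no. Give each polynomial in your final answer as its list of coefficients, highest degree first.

R = [-8], so D(x) is not a factor of P(x). no

Step 1: lead(−2x⁴ + 20x³ − 19x² + 10x − 17) ÷ lead(D) = −2x⁴ ÷ x = −2x³. Subtract (−2x³)·D = −2x⁴ + 18x³. Remainder: 2x³ − 19x² + 10x − 17.
Step 2: lead(2x³ − 19x² + 10x − 17) ÷ lead(D) = 2x³ ÷ x = 2x². Subtract (2x²)·D = 2x³ − 18x². Remainder: −x² + 10x − 17.
Step 3: lead(−x² + 10x − 17) ÷ lead(D) = −x² ÷ x = −x. Subtract (−x)·D = −x² + 9x. Remainder: x − 17.
Step 4: lead(x − 17) ÷ lead(D) = x ÷ x = 1. Subtract (1)·D = x − 9. Remainder: −8.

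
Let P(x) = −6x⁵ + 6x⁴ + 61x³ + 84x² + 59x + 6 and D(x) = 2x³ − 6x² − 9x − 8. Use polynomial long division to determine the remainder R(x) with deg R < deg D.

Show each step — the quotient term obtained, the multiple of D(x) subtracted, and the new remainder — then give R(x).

Step 1: lead(−6x⁵ + 6x⁴ + 61x³ + 84x² + 59x + 6) ÷ lead(D) = −6x⁵ ÷ 2x³ = −3x². Subtract (−3x²)·D = −6x⁵ + 18x⁴ + 27x³ + 24x². Remainder: −12x⁴ + 34x³ + 60x² + 59x + 6.
Step 2: lead(−12x⁴ + 34x³ + 60x² + 59x + 6) ÷ lead(D) = −12x⁴ ÷ 2x³ = −6x. Subtract (−6x)·D = −12x⁴ + 36x³ + 54x² + 48x. Remainder: −2x³ + 6x² + 11x + 6.
Step 3: lead(−2x³ + 6x² + 11x + 6) ÷ lead(D) = −2x³ ÷ 2x³ = −1. Subtract (−1)·D = −2x³ + 6x² + 9x + 8. Remainder: 2x − 2.

R(x) = 2x − 2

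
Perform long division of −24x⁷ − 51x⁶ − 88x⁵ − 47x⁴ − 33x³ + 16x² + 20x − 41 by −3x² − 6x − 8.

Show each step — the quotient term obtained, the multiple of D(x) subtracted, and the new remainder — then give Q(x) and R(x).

Step 1: lead(−24x⁷ − 51x⁶ − 88x⁵ − 47x⁴ − 33x³ + 16x² + 20x − 41) ÷ lead(D) = −24x⁷ ÷ −3x² = 8x⁵. Subtract (8x⁵)·D = −24x⁷ − 48x⁶ − 64x⁵. Remainder: −3x⁶ − 24x⁵ − 47x⁴ − 33x³ + 16x² + 20x − 41.
Step 2: lead(−3x⁶ − 24x⁵ − 47x⁴ − 33x³ + 16x² + 20x − 41) ÷ lead(D) = −3x⁶ ÷ −3x² = x⁴. Subtract (x⁴)·D = −3x⁶ − 6x⁵ − 8x⁴. Remainder: −18x⁵ − 39x⁴ − 33x³ + 16x² + 20x − 41.
Step 3: lead(−18x⁵ − 39x⁴ − 33x³ + 16x² + 20x − 41) ÷ lead(D) = −18x⁵ ÷ −3x² = 6x³. Subtract (6x³)·D = −18x⁵ − 36x⁴ − 48x³. Remainder: −3x⁴ + 15x³ + 16x² + 20x − 41.
Step 4: lead(−3x⁴ + 15x³ + 16x² + 20x − 41) ÷ lead(D) = −3x⁴ ÷ −3x² = x². Subtract (x²)·D = −3x⁴ − 6x³ − 8x². Remainder: 21x³ + 24x² + 20x − 41.
Step 5: lead(21x³ + 24x² + 20x − 41) ÷ lead(D) = 21x³ ÷ −3x² = −7x. Subtract (−7x)·D = 21x³ + 42x² + 56x. Remainder: −18x² − 36x − 41.
Step 6: lead(−18x² − 36x − 41) ÷ lead(D) = −18x² ÷ −3x² = 6. Subtract (6)·D = −18x² − 36x − 48. Remainder: 7.

Q(x) = 8x⁵ + x⁴ + 6x³ + x² − 7x + 6; R(x) = 7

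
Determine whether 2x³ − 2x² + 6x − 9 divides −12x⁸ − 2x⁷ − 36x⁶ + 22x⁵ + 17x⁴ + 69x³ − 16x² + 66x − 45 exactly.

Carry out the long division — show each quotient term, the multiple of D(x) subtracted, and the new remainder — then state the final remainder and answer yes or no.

R(x) = 0, so D(x) is a factor of P(x). yes

Step 1: lead(−12x⁸ − 2x⁷ − 36x⁶ + 22x⁵ + 17x⁴ + 69x³ − 16x² + 66x − 45) ÷ lead(D) = −12x⁸ ÷ 2x³ = −6x⁵. Subtract (−6x⁵)·D = −12x⁸ + 12x⁷ − 36x⁶ + 54x⁵. Remainder: −14x⁷ − 32x⁵ + 17x⁴ + 69x³ − 16x² + 66x − 45.
Step 2: lead(−14x⁷ − 32x⁵ + 17x⁴ + 69x³ − 16x² + 66x − 45) ÷ lead(D) = −14x⁷ ÷ 2x³ = −7x⁴. Subtract (−7x⁴)·D = −14x⁷ + 14x⁶ − 42x⁵ + 63x⁴. Remainder: −14x⁶ + 10x⁵ − 46x⁴ + 69x³ − 16x² + 66x − 45.
Step 3: lead(−14x⁶ + 10x⁵ − 46x⁴ + 69x³ − 16x² + 66x − 45) ÷ lead(D) = −14x⁶ ÷ 2x³ = −7x³. Subtract (−7x³)·D = −14x⁶ + 14x⁵ − 42x⁴ + 63x³. Remainder: −4x⁵ − 4x⁴ + 6x³ − 16x² + 66x − 45.
Step 4: lead(−4x⁵ − 4x⁴ + 6x³ − 16x² + 66x − 45) ÷ lead(D) = −4x⁵ ÷ 2x³ = −2x². Subtract (−2x²)·D = −4x⁵ + 4x⁴ − 12x³ + 18x². Remainder: −8x⁴ + 18x³ − 34x² + 66x − 45.
Step 5: lead(−8x⁴ + 18x³ − 34x² + 66x − 45) ÷ lead(D) = −8x⁴ ÷ 2x³ = −4x. Subtract (−4x)·D = −8x⁴ + 8x³ − 24x² + 36x. Remainder: 10x³ − 10x² + 30x − 45.
Step 6: lead(10x³ − 10x² + 30x − 45) ÷ lead(D) = 10x³ ÷ 2x³ = 5. Subtract (5)·D = 10x³ − 10x² + 30x − 45. Remainder: 0.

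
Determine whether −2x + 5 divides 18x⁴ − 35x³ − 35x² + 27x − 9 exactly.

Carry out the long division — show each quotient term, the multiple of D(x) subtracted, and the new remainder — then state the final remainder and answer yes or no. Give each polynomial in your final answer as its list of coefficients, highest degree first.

Step 1: lead(18x⁴ − 35x³ − 35x² + 27x − 9) ÷ lead(D) = 18x⁴ ÷ −2x = −9x³. Subtract (−9x³)·D = 18x⁴ − 45x³. Remainder: 10x³ − 35x² + 27x − 9.
Step 2: lead(10x³ − 35x² + 27x − 9) ÷ lead(D) = 10x³ ÷ −2x = −5x². Subtract (−5x²)·D = 10x³ − 25x². Remainder: −10x² + 27x − 9.
Step 3: lead(−10x² + 27x − 9) ÷ lead(D) = −10x² ÷ −2x = 5x. Subtract (5x)·D = −10x² + 25x. Remainder: 2x − 9.
Step 4: lead(2x − 9) ÷ lead(D) = 2x ÷ −2x = −1. Subtract (−1)·D = 2x − 5. Remainder: −4.

R = [-4], so D(x) is not a factor of P(x). no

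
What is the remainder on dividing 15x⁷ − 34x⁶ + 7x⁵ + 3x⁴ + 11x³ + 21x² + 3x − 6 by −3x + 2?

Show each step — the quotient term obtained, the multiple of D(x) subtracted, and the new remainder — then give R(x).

Step 1: lead(15x⁷ − 34x⁶ + 7x⁵ + 3x⁴ + 11x³ + 21x² + 3x − 6) ÷ lead(D) = 15x⁷ ÷ −3x = −5x⁶. Subtract (−5x⁶)·D = 15x⁷ − 10x⁶. Remainder: −24x⁶ + 7x⁵ + 3x⁴ + 11x³ + 21x² + 3x − 6.
Step 2: lead(−24x⁶ + 7x⁵ + 3x⁴ + 11x³ + 21x² + 3x − 6) ÷ lead(D) = −24x⁶ ÷ −3x = 8x⁵. Subtract (8x⁵)·D = −24x⁶ + 16x⁵. Remainder: −9x⁵ + 3x⁴ + 11x³ + 21x² + 3x − 6.
Step 3: lead(−9x⁵ + 3x⁴ + 11x³ + 21x² + 3x − 6) ÷ lead(D) = −9x⁵ ÷ −3x = 3x⁴. Subtract (3x⁴)·D = −9x⁵ + 6x⁴. Remainder: −3x⁴ + 11x³ + 21x² + 3x − 6.
Step 4: lead(−3x⁴ + 11x³ + 21x² + 3x − 6) ÷ lead(D) = −3x⁴ ÷ −3x = x³. Subtract (x³)·D = −3x⁴ + 2x³. Remainder: 9x³ + 21x² + 3x − 6.
Step 5: lead(9x³ + 21x² + 3x − 6) ÷ lead(D) = 9x³ ÷ −3x = −3x². Subtract (−3x²)·D = 9x³ − 6x². Remainder: 27x² + 3x − 6.
Step 6: lead(27x² + 3x − 6) ÷ lead(D) = 27x² ÷ −3x = −9x. Subtract (−9x)·D = 27x² − 18x. Remainder: 21x − 6.
Step 7: lead(21x − 6) ÷ lead(D) = 21x ÷ −3x = −7. Subtract (−7)·D = 21x − 14. Remainder: 8.

R(x) = 8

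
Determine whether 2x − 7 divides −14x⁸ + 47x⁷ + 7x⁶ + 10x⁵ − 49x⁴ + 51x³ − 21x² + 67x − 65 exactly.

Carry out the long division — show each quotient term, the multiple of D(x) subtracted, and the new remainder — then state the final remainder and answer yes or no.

Step 1: lead(−14x⁸ + 47x⁷ + 7x⁶ + 10x⁵ − 49x⁴ + 51x³ − 21x² + 67x − 65) ÷ lead(D) = −14x⁸ ÷ 2x = −7x⁷. Subtract (−7x⁷)·D = −14x⁸ + 49x⁷. Remainder: −2x⁷ + 7x⁶ + 10x⁵ − 49x⁴ + 51x³ − 21x² + 67x − 65.
Step 2: lead(−2x⁷ + 7x⁶ + 10x⁵ − 49x⁴ + 51x³ − 21x² + 67x − 65) ÷ lead(D) = −2x⁷ ÷ 2x = −x⁶. Subtract (−x⁶)·D = −2x⁷ + 7x⁶. Remainder: 10x⁵ − 49x⁴ + 51x³ − 21x² + 67x − 65.
Step 3: lead(10x⁵ − 49x⁴ + 51x³ − 21x² + 67x − 65) ÷ lead(D) = 10x⁵ ÷ 2x = 5x⁴. Subtract (5x⁴)·D = 10x⁵ − 35x⁴. Remainder: −14x⁴ + 51x³ − 21x² + 67x − 65.
Step 4: lead(−14x⁴ + 51x³ − 21x² + 67x − 65) ÷ lead(D) = −14x⁴ ÷ 2x = −7x³. Subtract (−7x³)·D = −14x⁴ + 49x³. Remainder: 2x³ − 21x² + 67x − 65.
Step 5: lead(2x³ − 21x² + 67x − 65) ÷ lead(D) = 2x³ ÷ 2x = x². Subtract (x²)·D = 2x³ − 7x². Remainder: −14x² + 67x − 65.
Step 6: lead(−14x² + 67x − 65) ÷ lead(D) = −14x² ÷ 2x = −7x. Subtract (−7x)·D = −14x² + 49x. Remainder: 18x − 65.
Step 7: lead(18x − 65) ÷ lead(D) = 18x ÷ 2x = 9. Subtract (9)·D = 18x − 63. Remainder: −2.

R(x) = −2, so D(x) is not a factor of P(x). no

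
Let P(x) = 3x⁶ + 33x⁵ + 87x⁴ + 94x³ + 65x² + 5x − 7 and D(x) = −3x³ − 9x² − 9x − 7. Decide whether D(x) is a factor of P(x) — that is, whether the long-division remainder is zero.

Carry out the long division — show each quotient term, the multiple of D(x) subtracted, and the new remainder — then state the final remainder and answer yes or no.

Step 1: lead(3x⁶ + 33x⁵ + 87x⁴ + 94x³ + 65x² + 5x − 7) ÷ lead(D) = 3x⁶ ÷ −3x³ = −x³. Subtract (−x³)·D = 3x⁶ + 9x⁵ + 9x⁴ + 7x³. Remainder: 24x⁵ + 78x⁴ + 87x³ + 65x² + 5x − 7.
Step 2: lead(24x⁵ + 78x⁴ + 87x³ + 65x² + 5x − 7) ÷ lead(D) = 24x⁵ ÷ −3x³ = −8x². Subtract (−8x²)·D = 24x⁵ + 72x⁴ + 72x³ + 56x². Remainder: 6x⁴ + 15x³ + 9x² + 5x − 7.
Step 3: lead(6x⁴ + 15x³ + 9x² + 5x − 7) ÷ lead(D) = 6x⁴ ÷ −3x³ = −2x. Subtract (−2x)·D = 6x⁴ + 18x³ + 18x² + 14x. Remainder: −3x³ − 9x² − 9x − 7.
Step 4: lead(−3x³ − 9x² − 9x − 7) ÷ lead(D) = −3x³ ÷ −3x³ = 1. Subtract (1)·D = −3x³ − 9x² − 9x − 7. Remainder: 0.

R(x) = 0, so D(x) is a factor of P(x). yes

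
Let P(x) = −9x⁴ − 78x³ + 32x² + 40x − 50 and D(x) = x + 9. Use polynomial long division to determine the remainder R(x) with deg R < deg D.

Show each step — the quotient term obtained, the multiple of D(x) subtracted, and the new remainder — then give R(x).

R(x) = −5

Step 1: lead(−9x⁴ − 78x³ + 32x² + 40x − 50) ÷ lead(D) = −9x⁴ ÷ x = −9x³. Subtract (−9x³)·D = −9x⁴ − 81x³. Remainder: 3x³ + 32x² + 40x − 50.
Step 2: lead(3x³ + 32x² + 40x − 50) ÷ lead(D) = 3x³ ÷ x = 3x². Subtract (3x²)·D = 3x³ + 27x². Remainder: 5x² + 40x − 50.
Step 3: lead(5x² + 40x − 50) ÷ lead(D) = 5x² ÷ x = 5x. Subtract (5x)·D = 5x² + 45x. Remainder: −5x − 50.
Step 4: lead(−5x − 50) ÷ lead(D) = −5x ÷ x = −5. Subtract (−5)·D = −5x − 45. Remainder: −5.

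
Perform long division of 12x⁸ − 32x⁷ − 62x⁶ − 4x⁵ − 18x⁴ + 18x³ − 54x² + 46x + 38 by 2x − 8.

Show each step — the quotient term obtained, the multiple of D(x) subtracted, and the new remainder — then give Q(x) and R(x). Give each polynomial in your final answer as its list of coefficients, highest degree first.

Q = [6, 8, 1, 2, -1, 5, -7, -5]; R = [-2]

Step 1: lead(12x⁸ − 32x⁷ − 62x⁶ − 4x⁵ − 18x⁴ + 18x³ − 54x² + 46x + 38) ÷ lead(D) = 12x⁸ ÷ 2x = 6x⁷. Subtract (6x⁷)·D = 12x⁸ − 48x⁷. Remainder: 16x⁷ − 62x⁶ − 4x⁵ − 18x⁴ + 18x³ − 54x² + 46x + 38.
Step 2: lead(16x⁷ − 62x⁶ − 4x⁵ − 18x⁴ + 18x³ − 54x² + 46x + 38) ÷ lead(D) = 16x⁷ ÷ 2x = 8x⁶. Subtract (8x⁶)·D = 16x⁷ − 64x⁶. Remainder: 2x⁶ − 4x⁵ − 18x⁴ + 18x³ − 54x² + 46x + 38.
Step 3: lead(2x⁶ − 4x⁵ − 18x⁴ + 18x³ − 54x² + 46x + 38) ÷ lead(D) = 2x⁶ ÷ 2x = x⁵. Subtract (x⁵)·D = 2x⁶ − 8x⁵. Remainder: 4x⁵ − 18x⁴ + 18x³ − 54x² + 46x + 38.
Step 4: lead(4x⁵ − 18x⁴ + 18x³ − 54x² + 46x + 38) ÷ lead(D) = 4x⁵ ÷ 2x = 2x⁴. Subtract (2x⁴)·D = 4x⁵ − 16x⁴. Remainder: −2x⁴ + 18x³ − 54x² + 46x + 38.
Step 5: lead(−2x⁴ + 18x³ − 54x² + 46x + 38) ÷ lead(D) = −2x⁴ ÷ 2x = −x³. Subtract (−x³)·D = −2x⁴ + 8x³. Remainder: 10x³ − 54x² + 46x + 38.
Step 6: lead(10x³ − 54x² + 46x + 38) ÷ lead(D) = 10x³ ÷ 2x = 5x². Subtract (5x²)·D = 10x³ − 40x². Remainder: −14x² + 46x + 38.
Step 7: lead(−14x² + 46x + 38) ÷ lead(D) = −14x² ÷ 2x = −7x. Subtract (−7x)·D = −14x² + 56x. Remainder: −10x + 38.
Step 8: lead(−10x + 38) ÷ lead(D) = −10x ÷ 2x = −5. Subtract (−5)·D = −10x + 40. Remainder: −2.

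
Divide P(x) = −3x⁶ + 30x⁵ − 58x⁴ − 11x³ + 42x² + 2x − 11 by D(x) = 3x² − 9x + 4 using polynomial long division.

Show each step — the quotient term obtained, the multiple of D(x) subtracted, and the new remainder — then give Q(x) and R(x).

Step 1: lead(−3x⁶ + 30x⁵ − 58x⁴ − 11x³ + 42x² + 2x − 11) ÷ lead(D) = −3x⁶ ÷ 3x² = −x⁴. Subtract (−x⁴)·D = −3x⁶ + 9x⁵ − 4x⁴. Remainder: 21x⁵ − 54x⁴ − 11x³ + 42x² + 2x − 11.
Step 2: lead(21x⁵ − 54x⁴ − 11x³ + 42x² + 2x − 11) ÷ lead(D) = 21x⁵ ÷ 3x² = 7x³. Subtract (7x³)·D = 21x⁵ − 63x⁴ + 28x³. Remainder: 9x⁴ − 39x³ + 42x² + 2x − 11.
Step 3: lead(9x⁴ − 39x³ + 42x² + 2x − 11) ÷ lead(D) = 9x⁴ ÷ 3x² = 3x². Subtract (3x²)·D = 9x⁴ − 27x³ + 12x². Remainder: −12x³ + 30x² + 2x − 11.
Step 4: lead(−12x³ + 30x² + 2x − 11) ÷ lead(D) = −12x³ ÷ 3x² = −4x. Subtract (−4x)·D = −12x³ + 36x² − 16x. Remainder: −6x² + 18x − 11.
Step 5: lead(−6x² + 18x − 11) ÷ lead(D) = −6x² ÷ 3x² = −2. Subtract (−2)·D = −6x² + 18x − 8. Remainder: −3.

Q(x) = −x⁴ + 7x³ + 3x² − 4x − 2; R(x) = −3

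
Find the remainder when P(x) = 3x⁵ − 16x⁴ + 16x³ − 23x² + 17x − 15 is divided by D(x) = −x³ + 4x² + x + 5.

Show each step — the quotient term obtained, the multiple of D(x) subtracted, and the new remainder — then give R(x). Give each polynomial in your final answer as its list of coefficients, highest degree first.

R = [0]

Step 1: lead(3x⁵ − 16x⁴ + 16x³ − 23x² + 17x − 15) ÷ lead(D) = 3x⁵ ÷ −x³ = −3x². Subtract (−3x²)·D = 3x⁵ − 12x⁴ − 3x³ − 15x². Remainder: −4x⁴ + 19x³ − 8x² + 17x − 15.
Step 2: lead(−4x⁴ + 19x³ − 8x² + 17x − 15) ÷ lead(D) = −4x⁴ ÷ −x³ = 4x. Subtract (4x)·D = −4x⁴ + 16x³ + 4x² + 20x. Remainder: 3x³ − 12x² − 3x − 15.
Step 3: lead(3x³ − 12x² − 3x − 15) ÷ lead(D) = 3x³ ÷ −x³ = −3. Subtract (−3)·D = 3x³ − 12x² − 3x − 15. Remainder: 0.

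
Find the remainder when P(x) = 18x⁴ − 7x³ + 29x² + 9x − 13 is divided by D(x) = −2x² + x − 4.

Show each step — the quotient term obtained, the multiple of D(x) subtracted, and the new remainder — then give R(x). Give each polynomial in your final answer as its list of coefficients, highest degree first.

R = [2, -1]

Step 1: lead(18x⁴ − 7x³ + 29x² + 9x − 13) ÷ lead(D) = 18x⁴ ÷ −2x² = −9x². Subtract (−9x²)·D = 18x⁴ − 9x³ + 36x². Remainder: 2x³ − 7x² + 9x − 13.
Step 2: lead(2x³ − 7x² + 9x − 13) ÷ lead(D) = 2x³ ÷ −2x² = −x. Subtract (−x)·D = 2x³ − x² + 4x. Remainder: −6x² + 5x − 13.
Step 3: lead(−6x² + 5x − 13) ÷ lead(D) = −6x² ÷ −2x² = 3. Subtract (3)·D = −6x² + 3x − 12. Remainder: 2x − 1.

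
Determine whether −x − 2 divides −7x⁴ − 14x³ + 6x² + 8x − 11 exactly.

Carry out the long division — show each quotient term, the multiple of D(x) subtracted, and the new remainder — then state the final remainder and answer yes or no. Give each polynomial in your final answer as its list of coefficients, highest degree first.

Step 1: lead(−7x⁴ − 14x³ + 6x² + 8x − 11) ÷ lead(D) = −7x⁴ ÷ −x = 7x³. Subtract (7x³)·D = −7x⁴ − 14x³. Remainder: 6x² + 8x − 11.
Step 2: lead(6x² + 8x − 11) ÷ lead(D) = 6x² ÷ −x = −6x. Subtract (−6x)·D = 6x² + 12x. Remainder: −4x − 11.
Step 3: lead(−4x − 11) ÷ lead(D) = −4x ÷ −x = 4. Subtract (4)·D = −4x − 8. Remainder: −3.

R = [-3], so D(x) is not a factor of P(x). no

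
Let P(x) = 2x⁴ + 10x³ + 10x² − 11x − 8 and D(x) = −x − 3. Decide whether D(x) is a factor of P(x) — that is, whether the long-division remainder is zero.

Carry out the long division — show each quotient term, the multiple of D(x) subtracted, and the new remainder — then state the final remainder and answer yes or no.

R(x) = 7, so D(x) is not a factor of P(x). no

Step 1: lead(2x⁴ + 10x³ + 10x² − 11x − 8) ÷ lead(D) = 2x⁴ ÷ −x = −2x³. Subtract (−2x³)·D = 2x⁴ + 6x³. Remainder: 4x³ + 10x² − 11x − 8.
Step 2: lead(4x³ + 10x² − 11x − 8) ÷ lead(D) = 4x³ ÷ −x = −4x². Subtract (−4x²)·D = 4x³ + 12x². Remainder: −2x² − 11x − 8.
Step 3: lead(−2x² − 11x − 8) ÷ lead(D) = −2x² ÷ −x = 2x. Subtract (2x)·D = −2x² − 6x. Remainder: −5x − 8.
Step 4: lead(−5x − 8) ÷ lead(D) = −5x ÷ −x = 5. Subtract (5)·D = −5x − 15. Remainder: 7.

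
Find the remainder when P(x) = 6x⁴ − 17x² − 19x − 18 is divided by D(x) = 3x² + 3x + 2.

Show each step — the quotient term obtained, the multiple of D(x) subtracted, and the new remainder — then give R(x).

R(x) = −8

Step 1: lead(6x⁴ − 17x² − 19x − 18) ÷ lead(D) = 6x⁴ ÷ 3x² = 2x². Subtract (2x²)·D = 6x⁴ + 6x³ + 4x². Remainder: −6x³ − 21x² − 19x − 18.
Step 2: lead(−6x³ − 21x² − 19x − 18) ÷ lead(D) = −6x³ ÷ 3x² = −2x. Subtract (−2x)·D = −6x³ − 6x² − 4x. Remainder: −15x² − 15x − 18.
Step 3: lead(−15x² − 15x − 18) ÷ lead(D) = −15x² ÷ 3x² = −5. Subtract (−5)·D = −15x² − 15x − 10. Remainder: −8.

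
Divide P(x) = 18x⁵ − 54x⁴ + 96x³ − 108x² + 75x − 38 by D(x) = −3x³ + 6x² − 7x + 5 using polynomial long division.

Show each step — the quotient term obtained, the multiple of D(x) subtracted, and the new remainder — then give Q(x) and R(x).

Q(x) = −6x² + 6x − 6; R(x) = 3x − 8

Step 1: lead(18x⁵ − 54x⁴ + 96x³ − 108x² + 75x − 38) ÷ lead(D) = 18x⁵ ÷ −3x³ = −6x². Subtract (−6x²)·D = 18x⁵ − 36x⁴ + 42x³ − 30x². Remainder: −18x⁴ + 54x³ − 78x² + 75x − 38.
Step 2: lead(−18x⁴ + 54x³ − 78x² + 75x − 38) ÷ lead(D) = −18x⁴ ÷ −3x³ = 6x. Subtract (6x)·D = −18x⁴ + 36x³ − 42x² + 30x. Remainder: 18x³ − 36x² + 45x − 38.
Step 3: lead(18x³ − 36x² + 45x − 38) ÷ lead(D) = 18x³ ÷ −3x³ = −6. Subtract (−6)·D = 18x³ − 36x² + 42x − 30. Remainder: 3x − 8.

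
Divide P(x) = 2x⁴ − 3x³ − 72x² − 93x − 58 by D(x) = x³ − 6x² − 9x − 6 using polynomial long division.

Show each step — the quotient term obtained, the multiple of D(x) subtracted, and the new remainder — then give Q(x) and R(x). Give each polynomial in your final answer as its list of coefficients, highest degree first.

Q = [2, 9]; R = [-4]

Step 1: lead(2x⁴ − 3x³ − 72x² − 93x − 58) ÷ lead(D) = 2x⁴ ÷ x³ = 2x. Subtract (2x)·D = 2x⁴ − 12x³ − 18x² − 12x. Remainder: 9x³ − 54x² − 81x − 58.
Step 2: lead(9x³ − 54x² − 81x − 58) ÷ lead(D) = 9x³ ÷ x³ = 9. Subtract (9)·D = 9x³ − 54x² − 81x − 54. Remainder: −4.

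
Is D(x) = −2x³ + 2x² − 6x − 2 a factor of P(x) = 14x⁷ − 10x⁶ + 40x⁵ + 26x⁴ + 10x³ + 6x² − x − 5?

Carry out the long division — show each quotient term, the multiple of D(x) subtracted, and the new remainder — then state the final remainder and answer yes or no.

Step 1: lead(14x⁷ − 10x⁶ + 40x⁵ + 26x⁴ + 10x³ + 6x² − x − 5) ÷ lead(D) = 14x⁷ ÷ −2x³ = −7x⁴. Subtract (−7x⁴)·D = 14x⁷ − 14x⁶ + 42x⁵ + 14x⁴. Remainder: 4x⁶ − 2x⁵ + 12x⁴ + 10x³ + 6x² − x − 5.
Step 2: lead(4x⁶ − 2x⁵ + 12x⁴ + 10x³ + 6x² − x − 5) ÷ lead(D) = 4x⁶ ÷ −2x³ = −2x³. Subtract (−2x³)·D = 4x⁶ − 4x⁵ + 12x⁴ + 4x³. Remainder: 2x⁵ + 6x³ + 6x² − x − 5.
Step 3: lead(2x⁵ + 6x³ + 6x² − x − 5) ÷ lead(D) = 2x⁵ ÷ −2x³ = −x². Subtract (−x²)·D = 2x⁵ − 2x⁴ + 6x³ + 2x². Remainder: 2x⁴ + 4x² − x − 5.
Step 4: lead(2x⁴ + 4x² − x − 5) ÷ lead(D) = 2x⁴ ÷ −2x³ = −x. Subtract (−x)·D = 2x⁴ − 2x³ + 6x² + 2x. Remainder: 2x³ − 2x² − 3x − 5.
Step 5: lead(2x³ − 2x² − 3x − 5) ÷ lead(D) = 2x³ ÷ −2x³ = −1. Subtract (−1)·D = 2x³ − 2x² + 6x + 2. Remainder: −9x − 7.

R(x) = −9x − 7, so D(x) is not a factor of P(x). no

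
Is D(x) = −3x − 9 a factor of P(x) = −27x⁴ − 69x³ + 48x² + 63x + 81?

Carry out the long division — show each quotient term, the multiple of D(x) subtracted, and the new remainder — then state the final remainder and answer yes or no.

R(x) = 0, so D(x) is a factor of P(x). yes

Step 1: lead(−27x⁴ − 69x³ + 48x² + 63x + 81) ÷ lead(D) = −27x⁴ ÷ −3x = 9x³. Subtract (9x³)·D = −27x⁴ − 81x³. Remainder: 12x³ + 48x² + 63x + 81.
Step 2: lead(12x³ + 48x² + 63x + 81) ÷ lead(D) = 12x³ ÷ −3x = −4x². Subtract (−4x²)·D = 12x³ + 36x². Remainder: 12x² + 63x + 81.
Step 3: lead(12x² + 63x + 81) ÷ lead(D) = 12x² ÷ −3x = −4x. Subtract (−4x)·D = 12x² + 36x. Remainder: 27x + 81.
Step 4: lead(27x + 81) ÷ lead(D) = 27x ÷ −3x = −9. Subtract (−9)·D = 27x + 81. Remainder: 0.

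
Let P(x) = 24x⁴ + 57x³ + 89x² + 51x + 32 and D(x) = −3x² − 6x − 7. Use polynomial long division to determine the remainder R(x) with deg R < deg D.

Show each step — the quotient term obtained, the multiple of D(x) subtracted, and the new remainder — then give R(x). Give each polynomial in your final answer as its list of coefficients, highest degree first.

R = [-3]

Step 1: lead(24x⁴ + 57x³ + 89x² + 51x + 32) ÷ lead(D) = 24x⁴ ÷ −3x² = −8x². Subtract (−8x²)·D = 24x⁴ + 48x³ + 56x². Remainder: 9x³ + 33x² + 51x + 32.
Step 2: lead(9x³ + 33x² + 51x + 32) ÷ lead(D) = 9x³ ÷ −3x² = −3x. Subtract (−3x)·D = 9x³ + 18x² + 21x. Remainder: 15x² + 30x + 32.
Step 3: lead(15x² + 30x + 32) ÷ lead(D) = 15x² ÷ −3x² = −5. Subtract (−5)·D = 15x² + 30x + 35. Remainder: −3.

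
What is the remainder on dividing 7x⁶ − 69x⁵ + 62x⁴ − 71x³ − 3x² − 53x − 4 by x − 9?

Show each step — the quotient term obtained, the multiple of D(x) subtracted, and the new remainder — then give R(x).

Step 1: lead(7x⁶ − 69x⁵ + 62x⁴ − 71x³ − 3x² − 53x − 4) ÷ lead(D) = 7x⁶ ÷ x = 7x⁵. Subtract (7x⁵)·D = 7x⁶ − 63x⁵. Remainder: −6x⁵ + 62x⁴ − 71x³ − 3x² − 53x − 4.
Step 2: lead(−6x⁵ + 62x⁴ − 71x³ − 3x² − 53x − 4) ÷ lead(D) = −6x⁵ ÷ x = −6x⁴. Subtract (−6x⁴)·D = −6x⁵ + 54x⁴. Remainder: 8x⁴ − 71x³ − 3x² − 53x − 4.
Step 3: lead(8x⁴ − 71x³ − 3x² − 53x − 4) ÷ lead(D) = 8x⁴ ÷ x = 8x³. Subtract (8x³)·D = 8x⁴ − 72x³. Remainder: x³ − 3x² − 53x − 4.
Step 4: lead(x³ − 3x² − 53x − 4) ÷ lead(D) = x³ ÷ x = x². Subtract (x²)·D = x³ − 9x². Remainder: 6x² − 53x − 4.
Step 5: lead(6x² − 53x − 4) ÷ lead(D) = 6x² ÷ x = 6x. Subtract (6x)·D = 6x² − 54x. Remainder: x − 4.
Step 6: lead(x − 4) ÷ lead(D) = x ÷ x = 1. Subtract (1)·D = x − 9. Remainder: 5.

R(x) = 5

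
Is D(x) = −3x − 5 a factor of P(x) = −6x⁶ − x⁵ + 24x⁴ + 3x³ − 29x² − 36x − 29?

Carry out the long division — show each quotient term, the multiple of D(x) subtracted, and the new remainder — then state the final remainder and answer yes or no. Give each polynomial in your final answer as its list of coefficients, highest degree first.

R = [6], so D(x) is not a factor of P(x). no

Step 1: lead(−6x⁶ − x⁵ + 24x⁴ + 3x³ − 29x² − 36x − 29) ÷ lead(D) = −6x⁶ ÷ −3x = 2x⁵. Subtract (2x⁵)·D = −6x⁶ − 10x⁵. Remainder: 9x⁵ + 24x⁴ + 3x³ − 29x² − 36x − 29.
Step 2: lead(9x⁵ + 24x⁴ + 3x³ − 29x² − 36x − 29) ÷ lead(D) = 9x⁵ ÷ −3x = −3x⁴. Subtract (−3x⁴)·D = 9x⁵ + 15x⁴. Remainder: 9x⁴ + 3x³ − 29x² − 36x − 29.
Step 3: lead(9x⁴ + 3x³ − 29x² − 36x − 29) ÷ lead(D) = 9x⁴ ÷ −3x = −3x³. Subtract (−3x³)·D = 9x⁴ + 15x³. Remainder: −12x³ − 29x² − 36x − 29.
Step 4: lead(−12x³ − 29x² − 36x − 29) ÷ lead(D) = −12x³ ÷ −3x = 4x². Subtract (4x²)·D = −12x³ − 20x². Remainder: −9x² − 36x − 29.
Step 5: lead(−9x² − 36x − 29) ÷ lead(D) = −9x² ÷ −3x = 3x. Subtract (3x)·D = −9x² − 15x. Remainder: −21x − 29.
Step 6: lead(−21x − 29) ÷ lead(D) = −21x ÷ −3x = 7. Subtract (7)·D = −21x − 35. Remainder: 6.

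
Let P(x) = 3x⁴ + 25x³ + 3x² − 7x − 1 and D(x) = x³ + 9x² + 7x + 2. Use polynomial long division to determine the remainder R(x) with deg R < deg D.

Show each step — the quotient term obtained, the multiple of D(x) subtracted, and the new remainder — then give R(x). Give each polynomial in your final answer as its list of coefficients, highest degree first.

R = [1, 3]

Step 1: lead(3x⁴ + 25x³ + 3x² − 7x − 1) ÷ lead(D) = 3x⁴ ÷ x³ = 3x. Subtract (3x)·D = 3x⁴ + 27x³ + 21x² + 6x. Remainder: −2x³ − 18x² − 13x − 1.
Step 2: lead(−2x³ − 18x² − 13x − 1) ÷ lead(D) = −2x³ ÷ x³ = −2. Subtract (−2)·D = −2x³ − 18x² − 14x − 4. Remainder: x + 3.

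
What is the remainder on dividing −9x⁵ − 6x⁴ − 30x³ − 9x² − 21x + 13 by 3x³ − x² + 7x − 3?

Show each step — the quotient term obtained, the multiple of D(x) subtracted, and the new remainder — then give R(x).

Step 1: lead(−9x⁵ − 6x⁴ − 30x³ − 9x² − 21x + 13) ÷ lead(D) = −9x⁵ ÷ 3x³ = −3x². Subtract (−3x²)·D = −9x⁵ + 3x⁴ − 21x³ + 9x². Remainder: −9x⁴ − 9x³ − 18x² − 21x + 13.
Step 2: lead(−9x⁴ − 9x³ − 18x² − 21x + 13) ÷ lead(D) = −9x⁴ ÷ 3x³ = −3x. Subtract (−3x)·D = −9x⁴ + 3x³ − 21x² + 9x. Remainder: −12x³ + 3x² − 30x + 13.
Step 3: lead(−12x³ + 3x² − 30x + 13) ÷ lead(D) = −12x³ ÷ 3x³ = −4. Subtract (−4)·D = −12x³ + 4x² − 28x + 12. Remainder: −x² − 2x + 1.

R(x) = −x² − 2x + 1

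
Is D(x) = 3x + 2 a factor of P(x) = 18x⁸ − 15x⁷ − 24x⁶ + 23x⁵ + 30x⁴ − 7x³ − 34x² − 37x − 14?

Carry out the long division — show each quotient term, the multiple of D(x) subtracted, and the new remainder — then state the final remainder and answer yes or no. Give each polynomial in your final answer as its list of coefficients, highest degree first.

Step 1: lead(18x⁸ − 15x⁷ − 24x⁶ + 23x⁵ + 30x⁴ − 7x³ − 34x² − 37x − 14) ÷ lead(D) = 18x⁸ ÷ 3x = 6x⁷. Subtract (6x⁷)·D = 18x⁸ + 12x⁷. Remainder: −27x⁷ − 24x⁶ + 23x⁵ + 30x⁴ − 7x³ − 34x² − 37x − 14.
Step 2: lead(−27x⁷ − 24x⁶ + 23x⁵ + 30x⁴ − 7x³ − 34x² − 37x − 14) ÷ lead(D) = −27x⁷ ÷ 3x = −9x⁶. Subtract (−9x⁶)·D = −27x⁷ − 18x⁶. Remainder: −6x⁶ + 23x⁵ + 30x⁴ − 7x³ − 34x² − 37x − 14.
Step 3: lead(−6x⁶ + 23x⁵ + 30x⁴ − 7x³ − 34x² − 37x − 14) ÷ lead(D) = −6x⁶ ÷ 3x = −2x⁵. Subtract (−2x⁵)·D = −6x⁶ − 4x⁵. Remainder: 27x⁵ + 30x⁴ − 7x³ − 34x² − 37x − 14.
Step 4: lead(27x⁵ + 30x⁴ − 7x³ − 34x² − 37x − 14) ÷ lead(D) = 27x⁵ ÷ 3x = 9x⁴. Subtract (9x⁴)·D = 27x⁵ + 18x⁴. Remainder: 12x⁴ − 7x³ − 34x² − 37x − 14.
Step 5: lead(12x⁴ − 7x³ − 34x² − 37x − 14) ÷ lead(D) = 12x⁴ ÷ 3x = 4x³. Subtract (4x³)·D = 12x⁴ + 8x³. Remainder: −15x³ − 34x² − 37x − 14.
Step 6: lead(−15x³ − 34x² − 37x − 14) ÷ lead(D) = −15x³ ÷ 3x = −5x². Subtract (−5x²)·D = −15x³ − 10x². Remainder: −24x² − 37x − 14.
Step 7: lead(−24x² − 37x − 14) ÷ lead(D) = −24x² ÷ 3x = −8x. Subtract (−8x)·D = −24x² − 16x. Remainder: −21x − 14.
Step 8: lead(−21x − 14) ÷ lead(D) = −21x ÷ 3x = −7. Subtract (−7)·D = −21x − 14. Remainder: 0.

R = [0], so D(x) is a factor of P(x). yes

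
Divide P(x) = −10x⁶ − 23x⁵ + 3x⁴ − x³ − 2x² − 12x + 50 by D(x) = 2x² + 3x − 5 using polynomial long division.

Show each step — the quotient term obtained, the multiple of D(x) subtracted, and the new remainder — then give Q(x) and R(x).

Q(x) = −5x⁴ − 4x³ − 5x² − 3x − 9; R(x) = 5

Step 1: lead(−10x⁶ − 23x⁵ + 3x⁴ − x³ − 2x² − 12x + 50) ÷ lead(D) = −10x⁶ ÷ 2x² = −5x⁴. Subtract (−5x⁴)·D = −10x⁶ − 15x⁵ + 25x⁴. Remainder: −8x⁵ − 22x⁴ − x³ − 2x² − 12x + 50.
Step 2: lead(−8x⁵ − 22x⁴ − x³ − 2x² − 12x + 50) ÷ lead(D) = −8x⁵ ÷ 2x² = −4x³. Subtract (−4x³)·D = −8x⁵ − 12x⁴ + 20x³. Remainder: −10x⁴ − 21x³ − 2x² − 12x + 50.
Step 3: lead(−10x⁴ − 21x³ − 2x² − 12x + 50) ÷ lead(D) = −10x⁴ ÷ 2x² = −5x². Subtract (−5x²)·D = −10x⁴ − 15x³ + 25x². Remainder: −6x³ − 27x² − 12x + 50.
Step 4: lead(−6x³ − 27x² − 12x + 50) ÷ lead(D) = −6x³ ÷ 2x² = −3x. Subtract (−3x)·D = −6x³ − 9x² + 15x. Remainder: −18x² − 27x + 50.
Step 5: lead(−18x² − 27x + 50) ÷ lead(D) = −18x² ÷ 2x² = −9. Subtract (−9)·D = −18x² − 27x + 45. Remainder: 5.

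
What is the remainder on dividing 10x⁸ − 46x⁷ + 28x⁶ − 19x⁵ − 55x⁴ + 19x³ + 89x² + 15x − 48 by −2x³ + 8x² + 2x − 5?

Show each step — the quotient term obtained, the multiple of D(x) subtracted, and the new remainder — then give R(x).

Step 1: lead(10x⁸ − 46x⁷ + 28x⁶ − 19x⁵ − 55x⁴ + 19x³ + 89x² + 15x − 48) ÷ lead(D) = 10x⁸ ÷ −2x³ = −5x⁵. Subtract (−5x⁵)·D = 10x⁸ − 40x⁷ − 10x⁶ + 25x⁵. Remainder: −6x⁷ + 38x⁶ − 44x⁵ − 55x⁴ + 19x³ + 89x² + 15x − 48.
Step 2: lead(−6x⁷ + 38x⁶ − 44x⁵ − 55x⁴ + 19x³ + 89x² + 15x − 48) ÷ lead(D) = −6x⁷ ÷ −2x³ = 3x⁴. Subtract (3x⁴)·D = −6x⁷ + 24x⁶ + 6x⁵ − 15x⁴. Remainder: 14x⁶ − 50x⁵ − 40x⁴ + 19x³ + 89x² + 15x − 48.
Step 3: lead(14x⁶ − 50x⁵ − 40x⁴ + 19x³ + 89x² + 15x − 48) ÷ lead(D) = 14x⁶ ÷ −2x³ = −7x³. Subtract (−7x³)·D = 14x⁶ − 56x⁵ − 14x⁴ + 35x³. Remainder: 6x⁵ − 26x⁴ − 16x³ + 89x² + 15x − 48.
Step 4: lead(6x⁵ − 26x⁴ − 16x³ + 89x² + 15x − 48) ÷ lead(D) = 6x⁵ ÷ −2x³ = −3x². Subtract (−3x²)·D = 6x⁵ − 24x⁴ − 6x³ + 15x². Remainder: −2x⁴ − 10x³ + 74x² + 15x − 48.
Step 5: lead(−2x⁴ − 10x³ + 74x² + 15x − 48) ÷ lead(D) = −2x⁴ ÷ −2x³ = x. Subtract (x)·D = −2x⁴ + 8x³ + 2x² − 5x. Remainder: −18x³ + 72x² + 20x − 48.
Step 6: lead(−18x³ + 72x² + 20x − 48) ÷ lead(D) = −18x³ ÷ −2x³ = 9. Subtract (9)·D = −18x³ + 72x² + 18x − 45. Remainder: 2x − 3.

R(x) = 2x − 3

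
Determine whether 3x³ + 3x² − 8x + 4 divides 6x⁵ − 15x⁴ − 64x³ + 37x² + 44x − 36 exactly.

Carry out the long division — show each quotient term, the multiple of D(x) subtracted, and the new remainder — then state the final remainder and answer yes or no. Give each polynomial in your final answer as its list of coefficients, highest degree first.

R = [0], so D(x) is a factor of P(x). yes

Step 1: lead(6x⁵ − 15x⁴ − 64x³ + 37x² + 44x − 36) ÷ lead(D) = 6x⁵ ÷ 3x³ = 2x². Subtract (2x²)·D = 6x⁵ + 6x⁴ − 16x³ + 8x². Remainder: −21x⁴ − 48x³ + 29x² + 44x − 36.
Step 2: lead(−21x⁴ − 48x³ + 29x² + 44x − 36) ÷ lead(D) = −21x⁴ ÷ 3x³ = −7x. Subtract (−7x)·D = −21x⁴ − 21x³ + 56x² − 28x. Remainder: −27x³ − 27x² + 72x − 36.
Step 3: lead(−27x³ − 27x² + 72x − 36) ÷ lead(D) = −27x³ ÷ 3x³ = −9. Subtract (−9)·D = −27x³ − 27x² + 72x − 36. Remainder: 0.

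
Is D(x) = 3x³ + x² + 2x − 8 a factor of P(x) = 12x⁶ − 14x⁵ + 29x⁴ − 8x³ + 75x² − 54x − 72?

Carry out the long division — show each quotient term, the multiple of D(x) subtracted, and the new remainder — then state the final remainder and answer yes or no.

R(x) = 0, so D(x) is a factor of P(x). yes

Step 1: lead(12x⁶ − 14x⁵ + 29x⁴ − 8x³ + 75x² − 54x − 72) ÷ lead(D) = 12x⁶ ÷ 3x³ = 4x³. Subtract (4x³)·D = 12x⁶ + 4x⁵ + 8x⁴ − 32x³. Remainder: −18x⁵ + 21x⁴ + 24x³ + 75x² − 54x − 72.
Step 2: lead(−18x⁵ + 21x⁴ + 24x³ + 75x² − 54x − 72) ÷ lead(D) = −18x⁵ ÷ 3x³ = −6x². Subtract (−6x²)·D = −18x⁵ − 6x⁴ − 12x³ + 48x². Remainder: 27x⁴ + 36x³ + 27x² − 54x − 72.
Step 3: lead(27x⁴ + 36x³ + 27x² − 54x − 72) ÷ lead(D) = 27x⁴ ÷ 3x³ = 9x. Subtract (9x)·D = 27x⁴ + 9x³ + 18x² − 72x. Remainder: 27x³ + 9x² + 18x − 72.
Step 4: lead(27x³ + 9x² + 18x − 72) ÷ lead(D) = 27x³ ÷ 3x³ = 9. Subtract (9)·D = 27x³ + 9x² + 18x − 72. Remainder: 0.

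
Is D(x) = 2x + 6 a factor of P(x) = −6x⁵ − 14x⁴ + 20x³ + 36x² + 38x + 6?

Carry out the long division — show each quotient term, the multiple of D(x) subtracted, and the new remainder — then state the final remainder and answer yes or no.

R(x) = 0, so D(x) is a factor of P(x). yes

Step 1: lead(−6x⁵ − 14x⁴ + 20x³ + 36x² + 38x + 6) ÷ lead(D) = −6x⁵ ÷ 2x = −3x⁴. Subtract (−3x⁴)·D = −6x⁵ − 18x⁴. Remainder: 4x⁴ + 20x³ + 36x² + 38x + 6.
Step 2: lead(4x⁴ + 20x³ + 36x² + 38x + 6) ÷ lead(D) = 4x⁴ ÷ 2x = 2x³. Subtract (2x³)·D = 4x⁴ + 12x³. Remainder: 8x³ + 36x² + 38x + 6.
Step 3: lead(8x³ + 36x² + 38x + 6) ÷ lead(D) = 8x³ ÷ 2x = 4x². Subtract (4x²)·D = 8x³ + 24x². Remainder: 12x² + 38x + 6.
Step 4: lead(12x² + 38x + 6) ÷ lead(D) = 12x² ÷ 2x = 6x. Subtract (6x)·D = 12x² + 36x. Remainder: 2x + 6.
Step 5: lead(2x + 6) ÷ lead(D) = 2x ÷ 2x = 1. Subtract (1)·D = 2x + 6. Remainder: 0.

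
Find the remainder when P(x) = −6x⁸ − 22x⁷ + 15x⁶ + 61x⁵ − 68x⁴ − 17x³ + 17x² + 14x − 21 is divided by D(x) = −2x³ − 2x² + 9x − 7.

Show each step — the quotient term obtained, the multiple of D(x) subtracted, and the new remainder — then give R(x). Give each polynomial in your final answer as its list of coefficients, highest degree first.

Step 1: lead(−6x⁸ − 22x⁷ + 15x⁶ + 61x⁵ − 68x⁴ − 17x³ + 17x² + 14x − 21) ÷ lead(D) = −6x⁸ ÷ −2x³ = 3x⁵. Subtract (3x⁵)·D = −6x⁸ − 6x⁷ + 27x⁶ − 21x⁵. Remainder: −16x⁷ − 12x⁶ + 82x⁵ − 68x⁴ − 17x³ + 17x² + 14x − 21.
Step 2: lead(−16x⁷ − 12x⁶ + 82x⁵ − 68x⁴ − 17x³ + 17x² + 14x − 21) ÷ lead(D) = −16x⁷ ÷ −2x³ = 8x⁴. Subtract (8x⁴)·D = −16x⁷ − 16x⁶ + 72x⁵ − 56x⁴. Remainder: 4x⁶ + 10x⁵ − 12x⁴ − 17x³ + 17x² + 14x − 21.
Step 3: lead(4x⁶ + 10x⁵ − 12x⁴ − 17x³ + 17x² + 14x − 21) ÷ lead(D) = 4x⁶ ÷ −2x³ = −2x³. Subtract (−2x³)·D = 4x⁶ + 4x⁵ − 18x⁴ + 14x³. Remainder: 6x⁵ + 6x⁴ − 31x³ + 17x² + 14x − 21.
Step 4: lead(6x⁵ + 6x⁴ − 31x³ + 17x² + 14x − 21) ÷ lead(D) = 6x⁵ ÷ −2x³ = −3x². Subtract (−3x²)·D = 6x⁵ + 6x⁴ − 27x³ + 21x². Remainder: −4x³ − 4x² + 14x − 21.
Step 5: lead(−4x³ − 4x² + 14x − 21) ÷ lead(D) = −4x³ ÷ −2x³ = 2. Subtract (2)·D = −4x³ − 4x² + 18x − 14. Remainder: −4x − 7.

R = [-4, -7]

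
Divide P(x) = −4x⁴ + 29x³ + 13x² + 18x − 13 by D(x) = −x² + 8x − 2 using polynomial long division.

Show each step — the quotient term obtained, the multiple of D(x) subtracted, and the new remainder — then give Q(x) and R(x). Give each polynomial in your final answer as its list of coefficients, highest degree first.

Q = [4, 3, 3]; R = [-7]

Step 1: lead(−4x⁴ + 29x³ + 13x² + 18x − 13) ÷ lead(D) = −4x⁴ ÷ −x² = 4x². Subtract (4x²)·D = −4x⁴ + 32x³ − 8x². Remainder: −3x³ + 21x² + 18x − 13.
Step 2: lead(−3x³ + 21x² + 18x − 13) ÷ lead(D) = −3x³ ÷ −x² = 3x. Subtract (3x)·D = −3x³ + 24x² − 6x. Remainder: −3x² + 24x − 13.
Step 3: lead(−3x² + 24x − 13) ÷ lead(D) = −3x² ÷ −x² = 3. Subtract (3)·D = −3x² + 24x − 6. Remainder: −7.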